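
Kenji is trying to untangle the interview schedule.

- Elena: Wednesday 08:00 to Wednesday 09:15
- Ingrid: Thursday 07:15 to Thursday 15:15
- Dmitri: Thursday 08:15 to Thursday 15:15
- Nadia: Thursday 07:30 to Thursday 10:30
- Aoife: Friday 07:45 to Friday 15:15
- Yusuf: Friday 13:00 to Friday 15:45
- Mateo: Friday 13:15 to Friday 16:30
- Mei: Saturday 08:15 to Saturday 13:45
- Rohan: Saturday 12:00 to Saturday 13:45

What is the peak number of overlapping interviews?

Sweep the timeline, counting +1 at each start and −1 at each end (ends before starts at a tie):
Wednesday 08:00 start Elena → 1
Wednesday 09:15 end Elena → 0
Thursday 07:15 start Ingrid → 1
Thursday 07:30 start Nadia → 2
Thursday 08:15 start Dmitri → 3
Thursday 10:30 end Nadia → 2
Thursday 15:15 end Dmitri → 1
Thursday 15:15 end Ingrid → 0
Friday 07:45 start Aoife → 1
Friday 13:00 start Yusuf → 2
Friday 13:15 start Mateo → 3
Friday 15:15 end Aoife → 2
Friday 15:45 end Yusuf → 1
Friday 16:30 end Mateo → 0
Saturday 08:15 start Mei → 1
Saturday 12:00 start Rohan → 2
Saturday 13:45 end Mei → 1
Saturday 13:45 end Rohan → 0
Peak is 3, at Thursday 08:15 (Dmitri, Ingrid, Nadia).

3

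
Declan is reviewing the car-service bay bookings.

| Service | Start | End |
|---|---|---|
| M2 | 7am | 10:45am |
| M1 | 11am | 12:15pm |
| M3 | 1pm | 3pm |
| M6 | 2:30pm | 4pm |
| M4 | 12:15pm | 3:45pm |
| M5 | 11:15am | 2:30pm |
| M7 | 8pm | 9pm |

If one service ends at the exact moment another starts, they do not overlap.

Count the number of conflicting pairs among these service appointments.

Check each pair: they overlap iff neither finishes before the other starts.
Sorted by start: M2, M1, M5, M4, M3, M6, M7.
M1 starts after M2 ends; M2 is clear from here.
M5 starts before M1 ends → M1 and M5 overlap.
M4 starts exactly when M1 ends (back-to-back, no overlap); M1 is clear from here.
M4 starts before M5 ends → M5 and M4 overlap.
M3 starts before M5 ends → M5 and M3 overlap.
M6 starts exactly when M5 ends (back-to-back, no overlap); M5 is clear from here.
M3 starts before M4 ends → M4 and M3 overlap.
M6 starts before M4 ends → M4 and M6 overlap.
M7 starts after M4 ends.
M6 starts before M3 ends → M3 and M6 overlap.
M7 starts after M3 ends.
M7 starts after M6 ends.
Overlapping pairs: M1 & M5, M3 & M4, M3 & M5, M3 & M6, M4 & M5, M4 & M6 — 6 in total.

6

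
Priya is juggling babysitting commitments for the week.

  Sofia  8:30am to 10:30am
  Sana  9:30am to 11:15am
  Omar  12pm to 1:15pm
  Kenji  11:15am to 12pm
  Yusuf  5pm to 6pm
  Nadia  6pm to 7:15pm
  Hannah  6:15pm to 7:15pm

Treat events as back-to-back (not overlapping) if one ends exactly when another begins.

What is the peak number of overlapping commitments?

Sort all start/end points and keep a running count:
8:30am start Sofia → 1
9:30am start Sana → 2
10:30am end Sofia → 1
11:15am end Sana → 0
11:15am start Kenji → 1
12pm end Kenji → 0
12pm start Omar → 1
1:15pm end Omar → 0
5pm start Yusuf → 1
6pm end Yusuf → 0
6pm start Nadia → 1
6:15pm start Hannah → 2
7:15pm end Hannah → 1
7:15pm end Nadia → 0
Peak is 2, at 9:30am (Sana, Sofia).

2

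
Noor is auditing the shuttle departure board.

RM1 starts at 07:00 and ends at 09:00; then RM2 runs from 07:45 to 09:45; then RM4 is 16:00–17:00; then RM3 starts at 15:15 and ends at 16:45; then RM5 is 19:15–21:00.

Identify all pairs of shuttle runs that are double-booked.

RM1 & RM2, RM3 & RM4

Sorted by start: RM1, RM2, RM3, RM4, RM5.
RM2 starts before RM1 ends → RM1 and RM2 overlap.
RM3 starts after RM1 ends, so RM1 has no further overlaps.
RM3 starts after RM2 ends, so RM2 has no further overlaps.
RM4 starts before RM3 ends → RM3 and RM4 overlap.
RM5 starts after RM3 ends.
RM5 starts after RM4 ends.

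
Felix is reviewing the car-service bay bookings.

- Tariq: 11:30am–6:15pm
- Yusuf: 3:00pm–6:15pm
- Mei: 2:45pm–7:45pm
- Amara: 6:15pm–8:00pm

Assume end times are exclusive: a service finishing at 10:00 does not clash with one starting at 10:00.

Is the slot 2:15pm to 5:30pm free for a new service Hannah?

Tariq: starts 11:30am before Hannah ends 5:30pm, and ends 6:15pm after Hannah starts 2:15pm → overlap.
Mei: starts 2:45pm before Hannah ends 5:30pm, and ends 7:45pm after Hannah starts 2:15pm → overlap.
Yusuf: starts 3:00pm before Hannah ends 5:30pm, and ends 6:15pm after Hannah starts 2:15pm → overlap.
Amara: starts 6:15pm at or after Hannah ends 5:30pm → clear.
Hannah overlaps Tariq, Yusuf, Mei.

No — it overlaps Mei, Tariq, Yusuf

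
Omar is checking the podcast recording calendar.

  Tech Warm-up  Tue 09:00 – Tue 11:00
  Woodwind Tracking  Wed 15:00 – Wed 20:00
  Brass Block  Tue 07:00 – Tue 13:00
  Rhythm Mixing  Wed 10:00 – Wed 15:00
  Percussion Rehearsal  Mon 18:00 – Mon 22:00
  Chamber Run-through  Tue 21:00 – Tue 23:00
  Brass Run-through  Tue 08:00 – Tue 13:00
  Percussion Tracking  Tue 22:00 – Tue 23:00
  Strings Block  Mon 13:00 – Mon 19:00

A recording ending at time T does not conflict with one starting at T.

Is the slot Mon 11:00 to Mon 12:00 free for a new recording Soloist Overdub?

Yes — the slot is free

Strings Block: starts Mon 13:00 at or after Soloist Overdub ends Mon 12:00 → clear.
Percussion Rehearsal: starts Mon 18:00 at or after Soloist Overdub ends Mon 12:00 → clear.
Brass Block: starts Tue 07:00 at or after Soloist Overdub ends Mon 12:00 → clear.
Brass Run-through: starts Tue 08:00 at or after Soloist Overdub ends Mon 12:00 → clear.
Tech Warm-up: starts Tue 09:00 at or after Soloist Overdub ends Mon 12:00 → clear.
Chamber Run-through: starts Tue 21:00 at or after Soloist Overdub ends Mon 12:00 → clear.
Percussion Tracking: starts Tue 22:00 at or after Soloist Overdub ends Mon 12:00 → clear.
Rhythm Mixing: starts Wed 10:00 at or after Soloist Overdub ends Mon 12:00 → clear.
Woodwind Tracking: starts Wed 15:00 at or after Soloist Overdub ends Mon 12:00 → clear.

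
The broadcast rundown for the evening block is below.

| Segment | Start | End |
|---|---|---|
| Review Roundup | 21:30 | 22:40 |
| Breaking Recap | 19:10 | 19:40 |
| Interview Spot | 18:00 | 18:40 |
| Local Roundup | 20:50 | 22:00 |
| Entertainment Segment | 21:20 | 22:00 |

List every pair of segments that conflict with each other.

Check each pair: they overlap iff neither finishes before the other starts.
Sorted by start: Interview Spot, Breaking Recap, Local Roundup, Entertainment Segment, Review Roundup.
Breaking Recap starts after Interview Spot ends, so Interview Spot has no further overlaps.
Local Roundup starts after Breaking Recap ends, so Breaking Recap has no further overlaps.
Entertainment Segment starts before Local Roundup ends → Local Roundup and Entertainment Segment overlap.
Review Roundup starts before Local Roundup ends → Local Roundup and Review Roundup overlap.
Review Roundup starts before Entertainment Segment ends → Entertainment Segment and Review Roundup overlap.

Entertainment Segment & Local Roundup, Entertainment Segment & Review Roundup, Local Roundup & Review Roundup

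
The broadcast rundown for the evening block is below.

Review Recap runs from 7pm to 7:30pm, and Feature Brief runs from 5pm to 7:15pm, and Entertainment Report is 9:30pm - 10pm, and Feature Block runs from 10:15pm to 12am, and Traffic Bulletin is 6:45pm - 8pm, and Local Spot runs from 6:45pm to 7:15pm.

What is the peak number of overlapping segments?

Walk through starts and ends in time order (an end at T is processed before a start at T):
5pm start Feature Brief → 1
6:45pm start Local Spot → 2
6:45pm start Traffic Bulletin → 3
7pm start Review Recap → 4
7:15pm end Feature Brief → 3
7:15pm end Local Spot → 2
7:30pm end Review Recap → 1
8pm end Traffic Bulletin → 0
9:30pm start Entertainment Report → 1
10pm end Entertainment Report → 0
10:15pm start Feature Block → 1
12am end Feature Block → 0
Peak is 4, at 7pm (Feature Brief, Local Spot, Review Recap, Traffic Bulletin).

4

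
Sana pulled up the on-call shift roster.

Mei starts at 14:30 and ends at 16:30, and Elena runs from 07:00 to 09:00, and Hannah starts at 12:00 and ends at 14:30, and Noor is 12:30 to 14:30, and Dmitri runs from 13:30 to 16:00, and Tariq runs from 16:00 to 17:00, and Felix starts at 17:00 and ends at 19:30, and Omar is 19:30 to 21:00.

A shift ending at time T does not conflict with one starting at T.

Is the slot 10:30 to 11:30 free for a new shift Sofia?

Elena: ends 09:00 at or before Sofia starts 10:30 → clear.
Hannah: starts 12:00 at or after Sofia ends 11:30 → clear.
Noor: starts 12:30 at or after Sofia ends 11:30 → clear.
Dmitri: starts 13:30 at or after Sofia ends 11:30 → clear.
Mei: starts 14:30 at or after Sofia ends 11:30 → clear.
Tariq: starts 16:00 at or after Sofia ends 11:30 → clear.
Felix: starts 17:00 at or after Sofia ends 11:30 → clear.
Omar: starts 19:30 at or after Sofia ends 11:30 → clear.

Yes — the slot is free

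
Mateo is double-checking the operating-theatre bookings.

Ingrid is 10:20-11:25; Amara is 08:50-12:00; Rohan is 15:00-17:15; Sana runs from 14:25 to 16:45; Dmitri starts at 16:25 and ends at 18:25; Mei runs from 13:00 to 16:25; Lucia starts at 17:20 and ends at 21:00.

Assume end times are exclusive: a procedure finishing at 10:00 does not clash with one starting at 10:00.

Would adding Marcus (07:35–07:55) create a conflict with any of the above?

No — it doesn't clash with anything

Amara: starts 08:50 at or after Marcus ends 07:55 → clear.
Ingrid: starts 10:20 at or after Marcus ends 07:55 → clear.
Mei: starts 13:00 at or after Marcus ends 07:55 → clear.
Sana: starts 14:25 at or after Marcus ends 07:55 → clear.
Rohan: starts 15:00 at or after Marcus ends 07:55 → clear.
Dmitri: starts 16:25 at or after Marcus ends 07:55 → clear.
Lucia: starts 17:20 at or after Marcus ends 07:55 → clear.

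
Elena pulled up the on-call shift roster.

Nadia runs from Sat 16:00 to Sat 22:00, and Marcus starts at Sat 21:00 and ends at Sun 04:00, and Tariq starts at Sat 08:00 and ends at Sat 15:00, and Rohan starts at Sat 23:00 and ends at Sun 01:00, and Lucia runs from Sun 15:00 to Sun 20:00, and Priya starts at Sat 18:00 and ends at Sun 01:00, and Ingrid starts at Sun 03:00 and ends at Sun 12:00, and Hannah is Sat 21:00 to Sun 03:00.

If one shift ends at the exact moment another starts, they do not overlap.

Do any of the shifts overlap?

Yes

Two intervals overlap when each starts before the other ends.
Sorted by start: Tariq, Nadia, Priya, Marcus, Hannah, Rohan, Ingrid, Lucia.
Nadia starts after Tariq ends — done with Tariq.
Priya starts before Nadia ends → Nadia and Priya overlap.
That's a conflict, so the schedule is not conflict-free.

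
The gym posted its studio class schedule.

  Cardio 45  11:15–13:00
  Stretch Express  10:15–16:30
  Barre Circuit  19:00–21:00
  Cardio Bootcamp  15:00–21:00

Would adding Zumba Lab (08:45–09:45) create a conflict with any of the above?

Stretch Express: starts 10:15 at or after Zumba Lab ends 09:45 → clear.
Cardio 45: starts 11:15 at or after Zumba Lab ends 09:45 → clear.
Cardio Bootcamp: starts 15:00 at or after Zumba Lab ends 09:45 → clear.
Barre Circuit: starts 19:00 at or after Zumba Lab ends 09:45 → clear.

No — it doesn't clash with anything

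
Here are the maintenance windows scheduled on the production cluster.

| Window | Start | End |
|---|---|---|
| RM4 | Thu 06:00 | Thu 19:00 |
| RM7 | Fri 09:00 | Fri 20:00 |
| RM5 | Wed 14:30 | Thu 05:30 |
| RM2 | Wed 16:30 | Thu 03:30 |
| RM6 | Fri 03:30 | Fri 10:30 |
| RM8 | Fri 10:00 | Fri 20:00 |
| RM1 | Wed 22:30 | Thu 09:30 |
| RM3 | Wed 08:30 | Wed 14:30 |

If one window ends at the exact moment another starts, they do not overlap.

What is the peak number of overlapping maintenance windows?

3

Sort all start/end points and keep a running count:
Wed 08:30 start RM3 → 1
Wed 14:30 end RM3 → 0
Wed 14:30 start RM5 → 1
Wed 16:30 start RM2 → 2
Wed 22:30 start RM1 → 3
Thu 03:30 end RM2 → 2
Thu 05:30 end RM5 → 1
Thu 06:00 start RM4 → 2
Thu 09:30 end RM1 → 1
Thu 19:00 end RM4 → 0
Fri 03:30 start RM6 → 1
Fri 09:00 start RM7 → 2
Fri 10:00 start RM8 → 3
Fri 10:30 end RM6 → 2
Fri 20:00 end RM7 → 1
Fri 20:00 end RM8 → 0
Peak is 3, at Wed 22:30 (RM1, RM2, RM5).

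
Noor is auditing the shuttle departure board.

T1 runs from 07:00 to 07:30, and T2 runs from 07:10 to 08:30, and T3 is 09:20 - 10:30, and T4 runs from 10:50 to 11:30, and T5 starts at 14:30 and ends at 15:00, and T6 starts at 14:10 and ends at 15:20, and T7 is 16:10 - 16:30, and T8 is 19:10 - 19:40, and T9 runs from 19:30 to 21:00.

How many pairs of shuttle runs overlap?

Sorted by start: T1, T2, T3, T4, T6, T5, T7, T8, T9.
T2 starts before T1 ends → T1 and T2 overlap.
T3 starts after T1 ends, so nothing later overlaps T1 either.
T3 starts after T2 ends, so nothing later overlaps T2 either.
T4 starts after T3 ends, so nothing later overlaps T3 either.
T6 starts after T4 ends, so nothing later overlaps T4 either.
T5 starts before T6 ends → T6 and T5 overlap.
T7 starts after T6 ends, so nothing later overlaps T6 either.
T7 starts after T5 ends, so nothing later overlaps T5 either.
T8 starts after T7 ends, so nothing later overlaps T7 either.
T9 starts before T8 ends → T8 and T9 overlap.
Overlapping pairs: T1 & T2, T5 & T6, T8 & T9 — 3 in total.

3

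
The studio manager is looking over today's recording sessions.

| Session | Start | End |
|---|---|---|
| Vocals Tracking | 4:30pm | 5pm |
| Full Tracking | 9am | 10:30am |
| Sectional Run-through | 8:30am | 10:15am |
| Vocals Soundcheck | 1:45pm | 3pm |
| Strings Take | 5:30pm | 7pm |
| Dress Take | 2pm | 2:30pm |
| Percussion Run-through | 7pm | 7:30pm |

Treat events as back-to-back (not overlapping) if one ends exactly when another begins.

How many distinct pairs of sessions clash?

Check each pair: they overlap iff neither finishes before the other starts.
Sorted by start: Sectional Run-through, Full Tracking, Vocals Soundcheck, Dress Take, Vocals Tracking, Strings Take, Percussion Run-through.
Full Tracking starts before Sectional Run-through ends → Sectional Run-through and Full Tracking overlap.
Vocals Soundcheck starts after Sectional Run-through ends, so nothing later overlaps Sectional Run-through either.
Vocals Soundcheck starts after Full Tracking ends, so nothing later overlaps Full Tracking either.
Dress Take starts before Vocals Soundcheck ends → Vocals Soundcheck and Dress Take overlap.
Vocals Tracking starts after Vocals Soundcheck ends, so nothing later overlaps Vocals Soundcheck either.
Vocals Tracking starts after Dress Take ends, so nothing later overlaps Dress Take either.
Strings Take starts after Vocals Tracking ends, so nothing later overlaps Vocals Tracking either.
Percussion Run-through starts exactly when Strings Take ends (back-to-back, no overlap).
Overlapping pairs: Dress Take & Vocals Soundcheck, Full Tracking & Sectional Run-through — 2 in total.

2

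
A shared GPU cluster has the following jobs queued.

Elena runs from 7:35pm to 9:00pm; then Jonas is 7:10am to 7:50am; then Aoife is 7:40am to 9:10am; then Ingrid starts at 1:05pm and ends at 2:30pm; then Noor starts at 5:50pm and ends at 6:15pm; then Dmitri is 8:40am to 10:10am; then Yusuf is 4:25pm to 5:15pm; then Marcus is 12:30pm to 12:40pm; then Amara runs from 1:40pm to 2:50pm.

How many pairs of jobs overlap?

3

Sorted by start: Jonas, Aoife, Dmitri, Marcus, Ingrid, Amara, Yusuf, Noor, Elena.
Aoife starts before Jonas ends → Jonas and Aoife overlap.
Dmitri starts after Jonas ends, so Jonas has no further overlaps.
Dmitri starts before Aoife ends → Aoife and Dmitri overlap.
Marcus starts after Aoife ends, so Aoife has no further overlaps.
Marcus starts after Dmitri ends, so Dmitri has no further overlaps.
Ingrid starts after Marcus ends, so Marcus has no further overlaps.
Amara starts before Ingrid ends → Ingrid and Amara overlap.
Yusuf starts after Ingrid ends, so Ingrid has no further overlaps.
Yusuf starts after Amara ends, so Amara has no further overlaps.
Noor starts after Yusuf ends, so Yusuf has no further overlaps.
Elena starts after Noor ends.
Overlapping pairs: Amara & Ingrid, Aoife & Dmitri, Aoife & Jonas — 3 in total.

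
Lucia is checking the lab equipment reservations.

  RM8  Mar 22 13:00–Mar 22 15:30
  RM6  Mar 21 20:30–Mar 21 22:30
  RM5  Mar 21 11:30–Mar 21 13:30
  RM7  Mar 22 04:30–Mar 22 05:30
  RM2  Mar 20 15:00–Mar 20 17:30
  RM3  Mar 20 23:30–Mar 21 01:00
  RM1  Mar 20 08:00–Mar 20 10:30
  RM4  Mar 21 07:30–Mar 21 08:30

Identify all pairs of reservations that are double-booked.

no conflicts

Sorted by start: RM1, RM2, RM3, RM4, RM5, RM6, RM7, RM8.
RM2 starts after RM1 ends, so RM1 has no further overlaps.
RM3 starts after RM2 ends, so RM2 has no further overlaps.
RM4 starts after RM3 ends, so RM3 has no further overlaps.
RM5 starts after RM4 ends, so RM4 has no further overlaps.
RM6 starts after RM5 ends, so RM5 has no further overlaps.
RM7 starts after RM6 ends, so RM6 has no further overlaps.
RM8 starts after RM7 ends.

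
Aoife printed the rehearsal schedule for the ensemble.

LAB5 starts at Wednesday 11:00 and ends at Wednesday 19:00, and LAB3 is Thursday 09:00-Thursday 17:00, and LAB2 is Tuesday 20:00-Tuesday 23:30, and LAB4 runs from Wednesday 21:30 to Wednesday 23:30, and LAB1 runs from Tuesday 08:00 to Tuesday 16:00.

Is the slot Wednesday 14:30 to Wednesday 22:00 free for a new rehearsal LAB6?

No — it overlaps LAB4, LAB5

LAB1: ends Tuesday 16:00 at or before LAB6 starts Wednesday 14:30 → clear.
LAB2: ends Tuesday 23:30 at or before LAB6 starts Wednesday 14:30 → clear.
LAB5: starts Wednesday 11:00 before LAB6 ends Wednesday 22:00, and ends Wednesday 19:00 after LAB6 starts Wednesday 14:30 → overlap.
LAB4: starts Wednesday 21:30 before LAB6 ends Wednesday 22:00, and ends Wednesday 23:30 after LAB6 starts Wednesday 14:30 → overlap.
LAB3: starts Thursday 09:00 at or after LAB6 ends Wednesday 22:00 → clear.
LAB6 overlaps LAB4, LAB5.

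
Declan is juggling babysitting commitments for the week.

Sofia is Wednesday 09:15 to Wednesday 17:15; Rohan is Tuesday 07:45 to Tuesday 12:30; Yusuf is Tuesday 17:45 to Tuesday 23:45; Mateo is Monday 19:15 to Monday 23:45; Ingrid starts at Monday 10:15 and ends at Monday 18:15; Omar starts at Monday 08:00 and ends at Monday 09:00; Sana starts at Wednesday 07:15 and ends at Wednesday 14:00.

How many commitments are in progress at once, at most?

2

Sweep the timeline, counting +1 at each start and −1 at each end (ends before starts at a tie):
Monday 08:00 start Omar → 1
Monday 09:00 end Omar → 0
Monday 10:15 start Ingrid → 1
Monday 18:15 end Ingrid → 0
Monday 19:15 start Mateo → 1
Monday 23:45 end Mateo → 0
Tuesday 07:45 start Rohan → 1
Tuesday 12:30 end Rohan → 0
Tuesday 17:45 start Yusuf → 1
Tuesday 23:45 end Yusuf → 0
Wednesday 07:15 start Sana → 1
Wednesday 09:15 start Sofia → 2
Wednesday 14:00 end Sana → 1
Wednesday 17:15 end Sofia → 0
Peak is 2, at Wednesday 09:15 (Sana, Sofia).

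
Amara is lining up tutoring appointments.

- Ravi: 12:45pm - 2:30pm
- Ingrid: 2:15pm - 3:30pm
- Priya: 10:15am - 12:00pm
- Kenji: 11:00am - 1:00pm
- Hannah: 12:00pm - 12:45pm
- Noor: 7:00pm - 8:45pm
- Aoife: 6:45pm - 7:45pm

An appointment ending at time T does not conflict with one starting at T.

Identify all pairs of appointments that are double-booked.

Sorted by start: Priya, Kenji, Hannah, Ravi, Ingrid, Aoife, Noor.
Kenji starts before Priya ends → Priya and Kenji overlap.
Hannah starts exactly when Priya ends (back-to-back, no overlap), so Priya has no further overlaps.
Hannah starts before Kenji ends → Kenji and Hannah overlap.
Ravi starts before Kenji ends → Kenji and Ravi overlap.
Ingrid starts after Kenji ends, so Kenji has no further overlaps.
Ravi starts exactly when Hannah ends (back-to-back, no overlap), so Hannah has no further overlaps.
Ingrid starts before Ravi ends → Ravi and Ingrid overlap.
Aoife starts after Ravi ends, so Ravi has no further overlaps.
Aoife starts after Ingrid ends, so Ingrid has no further overlaps.
Noor starts before Aoife ends → Aoife and Noor overlap.

Aoife & Noor, Hannah & Kenji, Ingrid & Ravi, Kenji & Priya, Kenji & Ravi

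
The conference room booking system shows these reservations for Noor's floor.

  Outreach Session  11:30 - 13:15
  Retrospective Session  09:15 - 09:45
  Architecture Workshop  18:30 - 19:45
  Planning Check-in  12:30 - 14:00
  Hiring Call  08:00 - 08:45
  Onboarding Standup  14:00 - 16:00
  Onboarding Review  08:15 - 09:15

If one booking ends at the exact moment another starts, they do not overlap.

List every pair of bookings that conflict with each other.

Hiring Call & Onboarding Review, Outreach Session & Planning Check-in

Check each pair: they overlap iff neither finishes before the other starts.
Sorted by start: Hiring Call, Onboarding Review, Retrospective Session, Outreach Session, Planning Check-in, Onboarding Standup, Architecture Workshop.
Onboarding Review starts before Hiring Call ends → Hiring Call and Onboarding Review overlap.
Retrospective Session starts after Hiring Call ends, so nothing later overlaps Hiring Call either.
Retrospective Session starts exactly when Onboarding Review ends (back-to-back, no overlap), so nothing later overlaps Onboarding Review either.
Outreach Session starts after Retrospective Session ends, so nothing later overlaps Retrospective Session either.
Planning Check-in starts before Outreach Session ends → Outreach Session and Planning Check-in overlap.
Onboarding Standup starts after Outreach Session ends, so nothing later overlaps Outreach Session either.
Onboarding Standup starts exactly when Planning Check-in ends (back-to-back, no overlap), so nothing later overlaps Planning Check-in either.
Architecture Workshop starts after Onboarding Standup ends.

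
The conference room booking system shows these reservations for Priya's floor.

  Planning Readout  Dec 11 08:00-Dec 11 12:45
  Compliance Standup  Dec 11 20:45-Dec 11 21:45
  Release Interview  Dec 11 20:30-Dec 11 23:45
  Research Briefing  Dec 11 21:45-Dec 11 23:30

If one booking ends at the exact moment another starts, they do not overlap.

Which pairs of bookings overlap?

Compliance Standup & Release Interview, Release Interview & Research Briefing

Sorted by start: Planning Readout, Release Interview, Compliance Standup, Research Briefing.
Release Interview starts after Planning Readout ends; Planning Readout is clear from here.
Compliance Standup starts before Release Interview ends → Release Interview and Compliance Standup overlap.
Research Briefing starts before Release Interview ends → Release Interview and Research Briefing overlap.
Research Briefing starts exactly when Compliance Standup ends (back-to-back, no overlap).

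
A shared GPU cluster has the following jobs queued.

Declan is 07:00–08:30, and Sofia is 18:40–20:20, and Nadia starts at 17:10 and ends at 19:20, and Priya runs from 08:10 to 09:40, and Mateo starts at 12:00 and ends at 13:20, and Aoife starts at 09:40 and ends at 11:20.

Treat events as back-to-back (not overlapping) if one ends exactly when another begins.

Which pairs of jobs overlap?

Sorted by start: Declan, Priya, Aoife, Mateo, Nadia, Sofia.
Priya starts before Declan ends → Declan and Priya overlap.
Aoife starts after Declan ends, so nothing later overlaps Declan either.
Aoife starts exactly when Priya ends (back-to-back, no overlap), so nothing later overlaps Priya either.
Mateo starts after Aoife ends, so nothing later overlaps Aoife either.
Nadia starts after Mateo ends, so nothing later overlaps Mateo either.
Sofia starts before Nadia ends → Nadia and Sofia overlap.

Declan & Priya, Nadia & Sofia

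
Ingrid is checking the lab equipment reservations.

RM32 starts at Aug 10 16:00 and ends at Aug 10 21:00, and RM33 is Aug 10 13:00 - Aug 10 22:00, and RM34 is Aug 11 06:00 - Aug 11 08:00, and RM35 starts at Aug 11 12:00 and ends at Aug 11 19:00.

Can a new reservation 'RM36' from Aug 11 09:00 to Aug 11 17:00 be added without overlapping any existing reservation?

RM33: ends Aug 10 22:00 at or before RM36 starts Aug 11 09:00 → clear.
RM32: ends Aug 10 21:00 at or before RM36 starts Aug 11 09:00 → clear.
RM34: ends Aug 11 08:00 at or before RM36 starts Aug 11 09:00 → clear.
RM35: starts Aug 11 12:00 before RM36 ends Aug 11 17:00, and ends Aug 11 19:00 after RM36 starts Aug 11 09:00 → overlap.
RM36 overlaps RM35.

No — it overlaps RM35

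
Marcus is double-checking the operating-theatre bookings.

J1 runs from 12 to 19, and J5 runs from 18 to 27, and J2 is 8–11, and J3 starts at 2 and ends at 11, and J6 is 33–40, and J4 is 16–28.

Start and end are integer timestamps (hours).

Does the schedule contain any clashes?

Sorted by start: J3, J2, J1, J4, J5, J6.
J2 starts before J3 ends → J3 and J2 overlap.
That's a conflict, so the schedule is not conflict-free.

Yes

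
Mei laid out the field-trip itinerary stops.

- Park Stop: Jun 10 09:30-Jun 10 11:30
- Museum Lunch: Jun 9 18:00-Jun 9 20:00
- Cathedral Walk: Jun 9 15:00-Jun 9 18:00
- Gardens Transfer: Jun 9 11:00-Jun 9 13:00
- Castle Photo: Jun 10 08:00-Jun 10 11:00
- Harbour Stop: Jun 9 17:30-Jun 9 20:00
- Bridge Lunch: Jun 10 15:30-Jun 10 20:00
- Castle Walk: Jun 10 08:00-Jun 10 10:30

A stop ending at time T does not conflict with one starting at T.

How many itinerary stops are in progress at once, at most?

Walk through starts and ends in time order (an end at T is processed before a start at T):
Jun 9 11:00 start Gardens Transfer → 1
Jun 9 13:00 end Gardens Transfer → 0
Jun 9 15:00 start Cathedral Walk → 1
Jun 9 17:30 start Harbour Stop → 2
Jun 9 18:00 end Cathedral Walk → 1
Jun 9 18:00 start Museum Lunch → 2
Jun 9 20:00 end Harbour Stop → 1
Jun 9 20:00 end Museum Lunch → 0
Jun 10 08:00 start Castle Photo → 1
Jun 10 08:00 start Castle Walk → 2
Jun 10 09:30 start Park Stop → 3
Jun 10 10:30 end Castle Walk → 2
Jun 10 11:00 end Castle Photo → 1
Jun 10 11:30 end Park Stop → 0
Jun 10 15:30 start Bridge Lunch → 1
Jun 10 20:00 end Bridge Lunch → 0
Peak is 3, at Jun 10 09:30 (Castle Photo, Castle Walk, Park Stop).

3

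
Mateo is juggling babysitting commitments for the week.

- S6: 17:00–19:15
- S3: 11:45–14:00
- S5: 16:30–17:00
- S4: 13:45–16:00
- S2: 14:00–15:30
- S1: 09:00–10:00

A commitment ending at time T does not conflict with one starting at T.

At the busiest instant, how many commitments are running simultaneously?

2

Sweep the timeline, counting +1 at each start and −1 at each end (ends before starts at a tie):
09:00 start S1 → 1
10:00 end S1 → 0
11:45 start S3 → 1
13:45 start S4 → 2
14:00 end S3 → 1
14:00 start S2 → 2
15:30 end S2 → 1
16:00 end S4 → 0
16:30 start S5 → 1
17:00 end S5 → 0
17:00 start S6 → 1
19:15 end S6 → 0
Peak is 2, at 13:45 (S3, S4).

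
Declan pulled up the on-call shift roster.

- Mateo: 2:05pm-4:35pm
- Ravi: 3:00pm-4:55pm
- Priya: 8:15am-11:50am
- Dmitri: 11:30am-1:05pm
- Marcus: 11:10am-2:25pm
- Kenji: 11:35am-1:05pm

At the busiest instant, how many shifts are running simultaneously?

4

Sweep the timeline, counting +1 at each start and −1 at each end (ends before starts at a tie):
8:15am start Priya → 1
11:10am start Marcus → 2
11:30am start Dmitri → 3
11:35am start Kenji → 4
11:50am end Priya → 3
1:05pm end Dmitri → 2
1:05pm end Kenji → 1
2:05pm start Mateo → 2
2:25pm end Marcus → 1
3:00pm start Ravi → 2
4:35pm end Mateo → 1
4:55pm end Ravi → 0
Peak is 4, at 11:35am (Dmitri, Kenji, Marcus, Priya).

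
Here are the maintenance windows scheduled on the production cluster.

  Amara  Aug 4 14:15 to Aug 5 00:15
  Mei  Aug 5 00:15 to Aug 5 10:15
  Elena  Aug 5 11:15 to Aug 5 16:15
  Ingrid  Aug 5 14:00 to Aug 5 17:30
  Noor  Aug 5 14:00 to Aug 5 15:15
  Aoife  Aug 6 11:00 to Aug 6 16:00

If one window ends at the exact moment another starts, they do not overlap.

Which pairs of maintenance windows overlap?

Elena & Ingrid, Elena & Noor, Ingrid & Noor

Sorted by start: Amara, Mei, Elena, Ingrid, Noor, Aoife.
Mei starts exactly when Amara ends (back-to-back, no overlap), so Amara has no further overlaps.
Elena starts after Mei ends, so Mei has no further overlaps.
Ingrid starts before Elena ends → Elena and Ingrid overlap.
Noor starts before Elena ends → Elena and Noor overlap.
Aoife starts after Elena ends.
Noor starts before Ingrid ends → Ingrid and Noor overlap.
Aoife starts after Ingrid ends.
Aoife starts after Noor ends.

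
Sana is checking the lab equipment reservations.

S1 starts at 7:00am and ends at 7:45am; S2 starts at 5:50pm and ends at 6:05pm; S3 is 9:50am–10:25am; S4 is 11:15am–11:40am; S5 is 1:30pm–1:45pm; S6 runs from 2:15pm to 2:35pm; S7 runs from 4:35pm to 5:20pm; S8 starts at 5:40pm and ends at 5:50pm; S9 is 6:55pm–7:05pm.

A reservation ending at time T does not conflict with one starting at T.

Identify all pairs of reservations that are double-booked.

Sorted by start: S1, S3, S4, S5, S6, S7, S8, S2, S9.
S3 starts after S1 ends; S1 is clear from here.
S4 starts after S3 ends; S3 is clear from here.
S5 starts after S4 ends; S4 is clear from here.
S6 starts after S5 ends; S5 is clear from here.
S7 starts after S6 ends; S6 is clear from here.
S8 starts after S7 ends; S7 is clear from here.
S2 starts exactly when S8 ends (back-to-back, no overlap); S8 is clear from here.
S9 starts after S2 ends.

no conflicts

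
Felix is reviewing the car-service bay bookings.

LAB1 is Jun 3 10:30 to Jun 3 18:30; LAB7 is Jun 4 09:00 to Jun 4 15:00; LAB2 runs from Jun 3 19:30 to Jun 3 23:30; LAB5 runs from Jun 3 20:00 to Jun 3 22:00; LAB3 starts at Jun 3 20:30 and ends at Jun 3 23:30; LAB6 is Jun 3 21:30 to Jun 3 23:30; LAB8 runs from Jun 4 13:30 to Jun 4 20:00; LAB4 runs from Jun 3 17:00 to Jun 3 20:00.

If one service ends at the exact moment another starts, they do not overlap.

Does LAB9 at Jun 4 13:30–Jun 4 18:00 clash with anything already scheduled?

LAB1: ends Jun 3 18:30 at or before LAB9 starts Jun 4 13:30 → clear.
LAB4: ends Jun 3 20:00 at or before LAB9 starts Jun 4 13:30 → clear.
LAB2: ends Jun 3 23:30 at or before LAB9 starts Jun 4 13:30 → clear.
LAB5: ends Jun 3 22:00 at or before LAB9 starts Jun 4 13:30 → clear.
LAB3: ends Jun 3 23:30 at or before LAB9 starts Jun 4 13:30 → clear.
LAB6: ends Jun 3 23:30 at or before LAB9 starts Jun 4 13:30 → clear.
LAB7: starts Jun 4 09:00 before LAB9 ends Jun 4 18:00, and ends Jun 4 15:00 after LAB9 starts Jun 4 13:30 → overlap.
LAB8: starts Jun 4 13:30 before LAB9 ends Jun 4 18:00, and ends Jun 4 20:00 after LAB9 starts Jun 4 13:30 → overlap.
LAB9 overlaps LAB7, LAB8.

Yes — it overlaps LAB7, LAB8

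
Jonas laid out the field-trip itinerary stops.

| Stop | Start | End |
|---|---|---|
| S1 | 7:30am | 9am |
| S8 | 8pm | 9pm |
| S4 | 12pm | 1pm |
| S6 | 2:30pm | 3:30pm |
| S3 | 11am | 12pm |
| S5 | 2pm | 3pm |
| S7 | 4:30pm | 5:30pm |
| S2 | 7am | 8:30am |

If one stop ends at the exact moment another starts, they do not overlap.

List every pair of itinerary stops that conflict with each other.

Sorted by start: S2, S1, S3, S4, S5, S6, S7, S8.
S1 starts before S2 ends → S2 and S1 overlap.
S3 starts after S2 ends; S2 is clear from here.
S3 starts after S1 ends; S1 is clear from here.
S4 starts exactly when S3 ends (back-to-back, no overlap); S3 is clear from here.
S5 starts after S4 ends; S4 is clear from here.
S6 starts before S5 ends → S5 and S6 overlap.
S7 starts after S5 ends; S5 is clear from here.
S7 starts after S6 ends; S6 is clear from here.
S8 starts after S7 ends.

S1 & S2, S5 & S6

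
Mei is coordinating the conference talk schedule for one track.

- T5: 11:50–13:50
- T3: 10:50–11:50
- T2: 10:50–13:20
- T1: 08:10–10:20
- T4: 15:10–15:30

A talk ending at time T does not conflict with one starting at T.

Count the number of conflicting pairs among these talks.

Sorted by start: T1, T2, T3, T5, T4.
T2 starts after T1 ends, so nothing later overlaps T1 either.
T3 starts before T2 ends → T2 and T3 overlap.
T5 starts before T2 ends → T2 and T5 overlap.
T4 starts after T2 ends.
T5 starts exactly when T3 ends (back-to-back, no overlap), so nothing later overlaps T3 either.
T4 starts after T5 ends.
Overlapping pairs: T2 & T3, T2 & T5 — 2 in total.

2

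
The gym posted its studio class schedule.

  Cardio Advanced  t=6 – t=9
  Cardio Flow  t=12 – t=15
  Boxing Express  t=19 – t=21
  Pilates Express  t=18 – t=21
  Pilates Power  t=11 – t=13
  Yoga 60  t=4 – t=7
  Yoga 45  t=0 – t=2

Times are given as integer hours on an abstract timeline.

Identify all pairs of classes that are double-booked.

Boxing Express & Pilates Express, Cardio Advanced & Yoga 60, Cardio Flow & Pilates Power

Sorted by start: Yoga 45, Yoga 60, Cardio Advanced, Pilates Power, Cardio Flow, Pilates Express, Boxing Express.
Yoga 60 starts after Yoga 45 ends; Yoga 45 is clear from here.
Cardio Advanced starts before Yoga 60 ends → Yoga 60 and Cardio Advanced overlap.
Pilates Power starts after Yoga 60 ends; Yoga 60 is clear from here.
Pilates Power starts after Cardio Advanced ends; Cardio Advanced is clear from here.
Cardio Flow starts before Pilates Power ends → Pilates Power and Cardio Flow overlap.
Pilates Express starts after Pilates Power ends; Pilates Power is clear from here.
Pilates Express starts after Cardio Flow ends; Cardio Flow is clear from here.
Boxing Express starts before Pilates Express ends → Pilates Express and Boxing Express overlap.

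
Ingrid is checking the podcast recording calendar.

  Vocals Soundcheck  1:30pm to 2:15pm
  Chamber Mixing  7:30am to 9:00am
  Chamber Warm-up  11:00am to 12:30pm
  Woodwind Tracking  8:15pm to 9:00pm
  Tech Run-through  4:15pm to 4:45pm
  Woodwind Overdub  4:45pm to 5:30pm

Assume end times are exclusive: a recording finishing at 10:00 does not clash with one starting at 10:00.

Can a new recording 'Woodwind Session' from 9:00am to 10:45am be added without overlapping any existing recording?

Yes — the slot is free

Chamber Mixing: ends 9:00am at or before Woodwind Session starts 9:00am → clear.
Chamber Warm-up: starts 11:00am at or after Woodwind Session ends 10:45am → clear.
Vocals Soundcheck: starts 1:30pm at or after Woodwind Session ends 10:45am → clear.
Tech Run-through: starts 4:15pm at or after Woodwind Session ends 10:45am → clear.
Woodwind Overdub: starts 4:45pm at or after Woodwind Session ends 10:45am → clear.
Woodwind Tracking: starts 8:15pm at or after Woodwind Session ends 10:45am → clear.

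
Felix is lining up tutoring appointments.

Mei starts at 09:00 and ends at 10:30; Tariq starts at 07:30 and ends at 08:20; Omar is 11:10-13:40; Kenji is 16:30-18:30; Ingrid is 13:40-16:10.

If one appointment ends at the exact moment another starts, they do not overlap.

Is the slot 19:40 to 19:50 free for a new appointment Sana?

Yes — the slot is free

Tariq: ends 08:20 at or before Sana starts 19:40 → clear.
Mei: ends 10:30 at or before Sana starts 19:40 → clear.
Omar: ends 13:40 at or before Sana starts 19:40 → clear.
Ingrid: ends 16:10 at or before Sana starts 19:40 → clear.
Kenji: ends 18:30 at or before Sana starts 19:40 → clear.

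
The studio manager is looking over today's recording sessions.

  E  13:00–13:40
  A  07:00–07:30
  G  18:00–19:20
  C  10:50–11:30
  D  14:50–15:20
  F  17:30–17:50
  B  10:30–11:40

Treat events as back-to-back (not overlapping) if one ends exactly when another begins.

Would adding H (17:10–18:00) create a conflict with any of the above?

Yes — it overlaps F

A: ends 07:30 at or before H starts 17:10 → clear.
B: ends 11:40 at or before H starts 17:10 → clear.
C: ends 11:30 at or before H starts 17:10 → clear.
E: ends 13:40 at or before H starts 17:10 → clear.
D: ends 15:20 at or before H starts 17:10 → clear.
F: starts 17:30 before H ends 18:00, and ends 17:50 after H starts 17:10 → overlap.
G: starts 18:00 at or after H ends 18:00 → clear.
H overlaps F.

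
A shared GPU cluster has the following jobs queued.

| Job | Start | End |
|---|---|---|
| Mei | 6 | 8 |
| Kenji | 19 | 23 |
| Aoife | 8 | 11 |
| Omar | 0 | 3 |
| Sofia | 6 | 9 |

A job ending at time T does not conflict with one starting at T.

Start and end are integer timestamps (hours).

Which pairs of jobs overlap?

Sorted by start: Omar, Sofia, Mei, Aoife, Kenji.
Sofia starts after Omar ends, so nothing later overlaps Omar either.
Mei starts before Sofia ends → Sofia and Mei overlap.
Aoife starts before Sofia ends → Sofia and Aoife overlap.
Kenji starts after Sofia ends.
Aoife starts exactly when Mei ends (back-to-back, no overlap), so nothing later overlaps Mei either.
Kenji starts after Aoife ends.

Aoife & Sofia, Mei & Sofia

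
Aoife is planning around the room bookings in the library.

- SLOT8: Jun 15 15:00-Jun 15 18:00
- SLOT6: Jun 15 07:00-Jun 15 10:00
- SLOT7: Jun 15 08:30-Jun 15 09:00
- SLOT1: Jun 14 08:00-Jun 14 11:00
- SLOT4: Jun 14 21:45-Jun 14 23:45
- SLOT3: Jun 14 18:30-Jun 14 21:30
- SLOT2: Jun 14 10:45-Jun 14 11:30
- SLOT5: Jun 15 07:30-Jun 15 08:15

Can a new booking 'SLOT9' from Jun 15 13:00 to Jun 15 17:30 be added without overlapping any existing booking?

No — it overlaps SLOT8

SLOT1: ends Jun 14 11:00 at or before SLOT9 starts Jun 15 13:00 → clear.
SLOT2: ends Jun 14 11:30 at or before SLOT9 starts Jun 15 13:00 → clear.
SLOT3: ends Jun 14 21:30 at or before SLOT9 starts Jun 15 13:00 → clear.
SLOT4: ends Jun 14 23:45 at or before SLOT9 starts Jun 15 13:00 → clear.
SLOT6: ends Jun 15 10:00 at or before SLOT9 starts Jun 15 13:00 → clear.
SLOT5: ends Jun 15 08:15 at or before SLOT9 starts Jun 15 13:00 → clear.
SLOT7: ends Jun 15 09:00 at or before SLOT9 starts Jun 15 13:00 → clear.
SLOT8: starts Jun 15 15:00 before SLOT9 ends Jun 15 17:30, and ends Jun 15 18:00 after SLOT9 starts Jun 15 13:00 → overlap.
SLOT9 overlaps SLOT8.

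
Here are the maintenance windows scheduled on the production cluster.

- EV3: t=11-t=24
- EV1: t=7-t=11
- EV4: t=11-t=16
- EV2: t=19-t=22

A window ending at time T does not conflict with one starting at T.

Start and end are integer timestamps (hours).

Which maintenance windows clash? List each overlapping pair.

Sorted by start: EV1, EV3, EV4, EV2.
EV3 starts exactly when EV1 ends (back-to-back, no overlap) — done with EV1.
EV4 starts before EV3 ends → EV3 and EV4 overlap.
EV2 starts before EV3 ends → EV3 and EV2 overlap.
EV2 starts after EV4 ends.

EV2 & EV3, EV3 & EV4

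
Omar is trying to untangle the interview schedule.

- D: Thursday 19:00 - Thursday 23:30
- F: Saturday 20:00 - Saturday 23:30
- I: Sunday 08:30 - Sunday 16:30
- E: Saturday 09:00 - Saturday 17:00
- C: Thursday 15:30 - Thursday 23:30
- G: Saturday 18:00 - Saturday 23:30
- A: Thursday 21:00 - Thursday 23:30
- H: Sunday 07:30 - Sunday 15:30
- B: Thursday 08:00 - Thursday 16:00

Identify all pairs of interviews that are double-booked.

A & C, A & D, B & C, C & D, F & G, H & I

Sorted by start: B, C, D, A, E, G, F, H, I.
C starts before B ends → B and C overlap.
D starts after B ends, so nothing later overlaps B either.
D starts before C ends → C and D overlap.
A starts before C ends → C and A overlap.
E starts after C ends, so nothing later overlaps C either.
A starts before D ends → D and A overlap.
E starts after D ends, so nothing later overlaps D either.
E starts after A ends, so nothing later overlaps A either.
G starts after E ends, so nothing later overlaps E either.
F starts before G ends → G and F overlap.
H starts after G ends, so nothing later overlaps G either.
H starts after F ends, so nothing later overlaps F either.
I starts before H ends → H and I overlap.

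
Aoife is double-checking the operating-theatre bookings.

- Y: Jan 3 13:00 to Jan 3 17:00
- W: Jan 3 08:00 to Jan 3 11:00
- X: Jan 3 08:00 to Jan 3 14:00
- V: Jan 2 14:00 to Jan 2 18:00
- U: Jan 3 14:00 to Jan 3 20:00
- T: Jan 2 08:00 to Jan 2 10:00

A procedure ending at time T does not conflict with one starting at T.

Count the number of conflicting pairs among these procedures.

Sorted by start: T, V, W, X, Y, U.
V starts after T ends — done with T.
W starts after V ends — done with V.
X starts before W ends → W and X overlap.
Y starts after W ends — done with W.
Y starts before X ends → X and Y overlap.
U starts exactly when X ends (back-to-back, no overlap).
U starts before Y ends → Y and U overlap.
Overlapping pairs: U & Y, W & X, X & Y — 3 in total.

3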